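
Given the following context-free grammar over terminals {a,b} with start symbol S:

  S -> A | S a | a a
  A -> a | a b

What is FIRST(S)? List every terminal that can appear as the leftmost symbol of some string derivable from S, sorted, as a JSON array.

Compute FIRST by fixpoint:
round 1:
  A via A→a: +{a}
  S via S→A: +{a}
  S: {a}  A: {a}
round 2: (no change)
  S: {a}  A: {a}

FIRST(S) = ["a"]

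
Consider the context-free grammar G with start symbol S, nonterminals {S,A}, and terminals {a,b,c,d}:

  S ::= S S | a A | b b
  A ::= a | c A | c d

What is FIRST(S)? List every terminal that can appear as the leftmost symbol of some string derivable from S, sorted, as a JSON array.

Compute FIRST by fixpoint:
iter 1:
  A via A→a: +{a}
  A via A→c A: +{c}
  S via S→a A: +{a}
  S via S→b b: +{b}
  FIRST(S)={a,b}  FIRST(A)={a,c}
iter 2: done
  FIRST(S)={a,b}  FIRST(A)={a,c}

FIRST(S) = ["a", "b"]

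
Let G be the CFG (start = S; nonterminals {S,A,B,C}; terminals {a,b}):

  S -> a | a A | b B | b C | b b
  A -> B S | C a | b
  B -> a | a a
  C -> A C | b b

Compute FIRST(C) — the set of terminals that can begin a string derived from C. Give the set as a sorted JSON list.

FIRST iteration:
round 1:
  A via A→b: +{b}
  B via B→a: +{a}
  C via C→A C: +{b}
  S via S→a: +{a}
  S via S→b B: +{b}
  S: {a,b}  A: {b}  B: {a}  C: {b}
round 2:
  A via A→B S: +{a}
  C via C→A C: +{a}
  S: {a,b}  A: {a,b}  B: {a}  C: {a,b}
round 3: (stable)
  S: {a,b}  A: {a,b}  B: {a}  C: {a,b}

FIRST(C) = ["a", "b"]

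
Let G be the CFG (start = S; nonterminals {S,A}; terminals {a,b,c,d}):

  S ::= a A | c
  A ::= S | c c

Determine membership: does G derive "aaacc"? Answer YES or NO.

Convert to CNF:
  S -> T0 A | c
  A -> T0 A | T1 T1 | c
  T0 -> a
  T1 -> c

CYK fill:
  cell(0,0) a: {T0}  orig:{}
  cell(1,1) a: {T0}  orig:{}
  cell(2,2) a: {T0}  orig:{}
  cell(3,3) c: {A,S,T1}  orig:{A,S}
  cell(4,4) c: {A,S,T1}  orig:{A,S}
  cell(0,1) aa: ∅
  cell(1,2) aa: ∅
  cell(2,3) ac: {A,S}
  cell(3,4) cc: {A}
  cell(0,2) aaa: ∅
  cell(1,3) aac: {A,S}
  cell(2,4) acc: {A,S}
  cell(0,3) aaac: {A,S}
  cell(1,4) aacc: {A,S}
  cell(0,4) aaacc: {A,S}

S ∈ T[0,4] ⇒ YES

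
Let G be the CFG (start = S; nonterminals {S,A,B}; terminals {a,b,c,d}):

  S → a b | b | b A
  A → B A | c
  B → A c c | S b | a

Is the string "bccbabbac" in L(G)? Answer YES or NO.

Convert to CNF:
  S -> T1 A | T2 T1 | b
  A -> B A | c
  B -> A X3 | S T1 | a
  T0 -> c
  T1 -> b
  T2 -> a
  X3 -> T0 T0

Fill CYK table bottom-up:
  [0..0]={S,T1}  "b"  orig:{S}
  [1..1]={A,T0}  "c"  orig:{A}
  [2..2]={A,T0}  "c"  orig:{A}
  [3..3]={S,T1}  "b"  orig:{S}
  [4..4]={B,T2}  "a"  orig:{B}
  [5..5]={S,T1}  "b"  orig:{S}
  [6..6]={S,T1}  "b"  orig:{S}
  [7..7]={B,T2}  "a"  orig:{B}
  [8..8]={A,T0}  "c"  orig:{A}
  [0..1]={S}  "bc"
  [1..2]={X3}  "cc"  orig:{}
  [2..3]=∅  "cb"
  [3..4]=∅  "ba"
  [4..5]={S}  "ab"
  [5..6]={B}  "bb"
  [6..7]=∅  "ba"
  [7..8]={A}  "ac"
  [0..2]=∅  "bcc"
  [1..3]=∅  "ccb"
  [2..4]=∅  "cba"
  [3..5]=∅  "bab"
  [4..6]={B}  "abb"
  [5..7]=∅  "bba"
  [6..8]={S}  "bac"
  [0..3]=∅  "bccb"
  [1..4]=∅  "ccba"
  [2..5]=∅  "cbab"
  [3..6]=∅  "babb"
  [4..7]=∅  "abba"
  [5..8]={A}  "bbac"
  [0..4]=∅  "bccba"
  [1..5]=∅  "ccbab"
  [2..6]=∅  "cbabb"
  [3..7]=∅  "babba"
  [4..8]={A}  "abbac"
  [0..5]=∅  "bccbab"
  [1..6]=∅  "ccbabb"
  [2..7]=∅  "cbabba"
  [3..8]={S}  "babbac"
  [0..6]=∅  "bccbabb"
  [1..7]=∅  "ccbabba"
  [2..8]=∅  "cbabbac"
  [0..7]=∅  "bccbabba"
  [1..8]=∅  "ccbabbac"
  [0..8]=∅  "bccbabbac"

S ∉ T[0,8] ⇒ NO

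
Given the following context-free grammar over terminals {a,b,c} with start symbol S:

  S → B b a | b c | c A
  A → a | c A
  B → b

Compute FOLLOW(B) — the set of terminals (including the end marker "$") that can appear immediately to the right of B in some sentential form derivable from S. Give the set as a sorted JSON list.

FIRST sets, iterate to fixpoint:
[1]
  A via A→a: +{a}
  A via A→c A: +{c}
  B via B→b: +{b}
  S via S→B b a: +{b}
  S via S→c A: +{c}
  FIRST[S]={b,c}  FIRST[A]={a,c}  FIRST[B]={b}
[2] — fixpoint
  FIRST[S]={b,c}  FIRST[A]={a,c}  FIRST[B]={b}

FOLLOW iteration:
initialize: $ ∈ FOLLOW(S)
[1]
  S→B b a: FOLLOW(B) ⊇ FIRST(b) = {b}; new: +{b}
  S→c A: FOLLOW(A) ⊇ FOLLOW(S) ⊇ {$}; new: +{$}
  S: {$}  A: {$}  B: {b}
[2] (no change)
  S: {$}  A: {$}  B: {b}

FOLLOW(B) = ["b"]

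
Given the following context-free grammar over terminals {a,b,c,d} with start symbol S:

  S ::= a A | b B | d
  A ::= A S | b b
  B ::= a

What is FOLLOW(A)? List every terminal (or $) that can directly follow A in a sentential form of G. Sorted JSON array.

Compute FIRST by fixpoint:
pass 1:
  A via A→b b: +{b}
  B via B→a: +{a}
  S via S→a A: +{a}
  S via S→b B: +{b}
  S via S→d: +{d}
  S: {a,b,d}  A: {b}  B: {a}
pass 2: (no change)
  S: {a,b,d}  A: {b}  B: {a}

FOLLOW sets:
FOLLOW(S) := {$}
iter 1:
  A→A S: FOLLOW(A) ⊇ FIRST(S) = {a,b,d}; new: +{a,b,d}
  A→A S: FOLLOW(S) ⊇ FOLLOW(A) ⊇ {a,b,d}; new: +{a,b,d}
  S→a A: FOLLOW(A) ⊇ FOLLOW(S) ⊇ {$,a,b,d}; new: +{$}
  S→b B: FOLLOW(B) ⊇ FOLLOW(S) ⊇ {$,a,b,d}; new: +{$,a,b,d}
  FOLLOW[S]={$,a,b,d}  FOLLOW[A]={$,a,b,d}  FOLLOW[B]={$,a,b,d}
iter 2: (no change)
  FOLLOW[S]={$,a,b,d}  FOLLOW[A]={$,a,b,d}  FOLLOW[B]={$,a,b,d}

FOLLOW(A) = ["$", "a", "b", "d"]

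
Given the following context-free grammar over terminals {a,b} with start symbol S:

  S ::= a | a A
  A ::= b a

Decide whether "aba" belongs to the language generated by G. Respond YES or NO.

Convert to CNF:
  S -> T1 A | a
  A -> T0 T1
  T0 -> b
  T1 -> a

Fill CYK table bottom-up:
  T[0,0] 'a' = {S,T1}  orig:{S}
  T[1,1] 'b' = {T0}  orig:{}
  T[2,2] 'a' = {S,T1}  orig:{S}
  T[0,1] 'ab' = ∅
  T[1,2] 'ba' = {A}
  T[0,2] 'aba' = {S}

S ∈ T[0,2] ⇒ YES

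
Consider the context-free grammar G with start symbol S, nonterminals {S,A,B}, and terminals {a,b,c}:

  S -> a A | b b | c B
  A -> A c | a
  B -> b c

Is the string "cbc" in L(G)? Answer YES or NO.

Convert to CNF:
  S -> T0 B | T1 T1 | T2 A
  A -> A T0 | a
  B -> T1 T0
  T0 -> c
  T1 -> b
  T2 -> a

CYK fill:
  T[0,0] 'c' = {T0}  orig:{}
  T[1,1] 'b' = {T1}  orig:{}
  T[2,2] 'c' = {T0}  orig:{}
  T[0,1] 'cb' = ∅
  T[1,2] 'bc' = {B}
  T[0,2] 'cbc' = {S}

S ∈ T[0,2] ⇒ YES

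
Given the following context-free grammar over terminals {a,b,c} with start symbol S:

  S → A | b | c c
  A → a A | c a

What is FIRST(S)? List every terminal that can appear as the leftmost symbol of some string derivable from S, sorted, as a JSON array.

FIRST iteration:
[1]
  A via A→a A: +{a}
  A via A→c a: +{c}
  S via S→A: +{a,c}
  S via S→b: +{b}
  FIRST(S)={a,b,c}  FIRST(A)={a,c}
[2] done
  FIRST(S)={a,b,c}  FIRST(A)={a,c}

FIRST(S) = ["a", "b", "c"]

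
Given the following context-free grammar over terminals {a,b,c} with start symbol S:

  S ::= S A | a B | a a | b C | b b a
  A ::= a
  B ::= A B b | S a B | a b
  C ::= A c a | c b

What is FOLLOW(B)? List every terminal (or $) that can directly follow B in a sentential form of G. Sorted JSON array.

FIRST iteration:
pass 1:
  A via A→a: +{a}
  B via B→A B b: +{a}
  C via C→A c a: +{a}
  C via C→c b: +{c}
  S via S→a B: +{a}
  S via S→b C: +{b}
  FIRST[S]={a,b}  FIRST[A]={a}  FIRST[B]={a}  FIRST[C]={a,c}
pass 2:
  B via B→S a B: +{b}
  FIRST[S]={a,b}  FIRST[A]={a}  FIRST[B]={a,b}  FIRST[C]={a,c}
pass 3: done
  FIRST[S]={a,b}  FIRST[A]={a}  FIRST[B]={a,b}  FIRST[C]={a,c}

Compute FOLLOW by fixpoint:
FOLLOW(S) := {$}
[1]
  B→A B b: FOLLOW(A) ⊇ FIRST(B) = {a,b}; new: +{a,b}
  B→A B b: FOLLOW(B) ⊇ FIRST(b) = {b}; new: +{b}
  B→S a B: FOLLOW(S) ⊇ FIRST(a) = {a}; new: +{a}
  C→A c a: FOLLOW(A) ⊇ FIRST(c) = {c}; new: +{c}
  S→S A: FOLLOW(A) ⊇ FOLLOW(S) ⊇ {$,a}; new: +{$}
  S→a B: FOLLOW(B) ⊇ FOLLOW(S) ⊇ {$,a}; new: +{$,a}
  S→b C: FOLLOW(C) ⊇ FOLLOW(S) ⊇ {$,a}; new: +{$,a}
  FOLLOW[S]={$,a}  FOLLOW[A]={$,a,b,c}  FOLLOW[B]={$,a,b}  FOLLOW[C]={$,a}
[2] — fixpoint
  FOLLOW[S]={$,a}  FOLLOW[A]={$,a,b,c}  FOLLOW[B]={$,a,b}  FOLLOW[C]={$,a}

FOLLOW(B) = ["$", "a", "b"]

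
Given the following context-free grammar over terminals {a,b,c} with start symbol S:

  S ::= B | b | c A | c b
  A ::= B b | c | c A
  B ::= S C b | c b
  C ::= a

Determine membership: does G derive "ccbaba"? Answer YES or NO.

Convert to CNF:
  S -> S X3 | T1 A | T1 T0 | b
  A -> B T0 | T1 A | c
  B -> S X2 | T1 T0
  C -> a
  T0 -> b
  T1 -> c
  X2 -> C T0
  X3 -> C T0

CYK table (by increasing span):
  cell(0,0) c: {A,T1}  orig:{A}
  cell(1,1) c: {A,T1}  orig:{A}
  cell(2,2) b: {S,T0}  orig:{S}
  cell(3,3) a: {C}
  cell(4,4) b: {S,T0}  orig:{S}
  cell(5,5) a: {C}
  cell(0,1) cc: {A,S}
  cell(1,2) cb: {B,S}
  cell(2,3) ba: ∅
  cell(3,4) ab: {X2,X3}  orig:{}
  cell(4,5) ba: ∅
  cell(0,2) ccb: ∅
  cell(1,3) cba: ∅
  cell(2,4) bab: {B,S}
  cell(3,5) aba: ∅
  cell(0,3) ccba: ∅
  cell(1,4) cbab: {B,S}
  cell(2,5) baba: ∅
  cell(0,4) ccbab: ∅
  cell(1,5) cbaba: ∅
  cell(0,5) ccbaba: ∅

S ∉ T[0,5] ⇒ NO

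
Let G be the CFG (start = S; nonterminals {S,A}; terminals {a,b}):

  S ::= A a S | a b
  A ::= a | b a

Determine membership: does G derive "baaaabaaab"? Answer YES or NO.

Convert to CNF:
  S -> A X2 | T1 T0
  A -> T0 T1 | a
  T0 -> b
  T1 -> a
  X2 -> T1 S

Fill CYK table bottom-up:
  T[0,0] 'b' = {T0}  orig:{}
  T[1,1] 'a' = {A,T1}  orig:{A}
  T[2,2] 'a' = {A,T1}  orig:{A}
  T[3,3] 'a' = {A,T1}  orig:{A}
  T[4,4] 'a' = {A,T1}  orig:{A}
  T[5,5] 'b' = {T0}  orig:{}
  T[6,6] 'a' = {A,T1}  orig:{A}
  T[7,7] 'a' = {A,T1}  orig:{A}
  T[8,8] 'a' = {A,T1}  orig:{A}
  T[9,9] 'b' = {T0}  orig:{}
  T[0,1] 'ba' = {A}
  T[1,2] 'aa' = ∅
  T[2,3] 'aa' = ∅
  T[3,4] 'aa' = ∅
  T[4,5] 'ab' = {S}
  T[5,6] 'ba' = {A}
  T[6,7] 'aa' = ∅
  T[7,8] 'aa' = ∅
  T[8,9] 'ab' = {S}
  T[0,2] 'baa' = ∅
  T[1,3] 'aaa' = ∅
  T[2,4] 'aaa' = ∅
  T[3,5] 'aab' = {X2}  orig:{}
  T[4,6] 'aba' = ∅
  T[5,7] 'baa' = ∅
  T[6,8] 'aaa' = ∅
  T[7,9] 'aab' = {X2}  orig:{}
  T[0,3] 'baaa' = ∅
  T[1,4] 'aaaa' = ∅
  T[2,5] 'aaab' = {S}
  T[3,6] 'aaba' = ∅
  T[4,7] 'abaa' = ∅
  T[5,8] 'baaa' = ∅
  T[6,9] 'aaab' = {S}
  T[0,4] 'baaaa' = ∅
  T[1,5] 'aaaab' = {X2}  orig:{}
  T[2,6] 'aaaba' = ∅
  T[3,7] 'aabaa' = ∅
  T[4,8] 'abaaa' = ∅
  T[5,9] 'baaab' = {S}
  T[0,5] 'baaaab' = ∅
  T[1,6] 'aaaaba' = ∅
  T[2,7] 'aaabaa' = ∅
  T[3,8] 'aabaaa' = ∅
  T[4,9] 'abaaab' = {X2}  orig:{}
  T[0,6] 'baaaaba' = ∅
  T[1,7] 'aaaabaa' = ∅
  T[2,8] 'aaabaaa' = ∅
  T[3,9] 'aabaaab' = {S}
  T[0,7] 'baaaabaa' = ∅
  T[1,8] 'aaaabaaa' = ∅
  T[2,9] 'aaabaaab' = {X2}  orig:{}
  T[0,8] 'baaaabaaa' = ∅
  T[1,9] 'aaaabaaab' = {S}
  T[0,9] 'baaaabaaab' = {S}

S ∈ T[0,9] ⇒ YES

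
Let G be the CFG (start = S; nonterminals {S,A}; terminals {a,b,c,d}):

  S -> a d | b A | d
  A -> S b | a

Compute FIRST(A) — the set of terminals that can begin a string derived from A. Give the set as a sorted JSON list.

FIRST sets, iterate to fixpoint:
pass 1:
  A via A→a: +{a}
  S via S→a d: +{a}
  S via S→b A: +{b}
  S via S→d: +{d}
  FIRST(S)={a,b,d}  FIRST(A)={a}
pass 2:
  A via A→S b: +{b,d}
  FIRST(S)={a,b,d}  FIRST(A)={a,b,d}
pass 3: (no change)
  FIRST(S)={a,b,d}  FIRST(A)={a,b,d}

FIRST(A) = ["a", "b", "d"]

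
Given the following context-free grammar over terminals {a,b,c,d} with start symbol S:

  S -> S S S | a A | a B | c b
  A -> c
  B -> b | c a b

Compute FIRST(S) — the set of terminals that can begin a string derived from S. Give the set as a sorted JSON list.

FIRST iteration:
round 1:
  A via A→c: +{c}
  B via B→b: +{b}
  B via B→c a b: +{c}
  S via S→a A: +{a}
  S via S→c b: +{c}
  FIRST(S)={a,c}  FIRST(A)={c}  FIRST(B)={b,c}
round 2: — fixpoint
  FIRST(S)={a,c}  FIRST(A)={c}  FIRST(B)={b,c}

FIRST(S) = ["a", "c"]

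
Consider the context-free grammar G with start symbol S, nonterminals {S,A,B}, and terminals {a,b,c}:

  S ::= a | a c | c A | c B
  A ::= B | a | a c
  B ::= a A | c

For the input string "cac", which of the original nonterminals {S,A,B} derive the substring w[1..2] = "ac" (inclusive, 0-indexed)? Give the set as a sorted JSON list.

Convert to CNF:
  S -> T0 T1 | T1 A | T1 B | a
  A -> T0 A | T0 T1 | a | c
  B -> T0 A | c
  T0 -> a
  T1 -> c

CYK table (by increasing span), restricted to cells inside w[1..2]:
  cell(1,1) a: {A,S,T0}  orig:{A,S}
  cell(2,2) c: {A,B,T1}  orig:{A,B}
  cell(1,2) ac: {A,B,S}

Original NTs in T[1,2] deriving "ac": ["A", "B", "S"]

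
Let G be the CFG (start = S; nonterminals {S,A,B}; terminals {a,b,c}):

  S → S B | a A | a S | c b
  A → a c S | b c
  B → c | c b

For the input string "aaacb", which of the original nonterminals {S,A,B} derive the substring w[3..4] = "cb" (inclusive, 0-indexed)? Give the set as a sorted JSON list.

Convert to CNF:
  S -> S B | T0 A | T0 S | T1 T2
  A -> T0 X3 | T2 T1
  B -> T1 T2 | c
  T0 -> a
  T1 -> c
  T2 -> b
  X3 -> T1 S

Fill CYK table bottom-up, restricted to cells inside w[3..4]:
  [3..3]={B,T1}  "c"  orig:{B}
  [4..4]={T2}  "b"  orig:{}
  [3..4]={B,S}  "cb"

Original NTs in T[3,4] deriving "cb": ["B", "S"]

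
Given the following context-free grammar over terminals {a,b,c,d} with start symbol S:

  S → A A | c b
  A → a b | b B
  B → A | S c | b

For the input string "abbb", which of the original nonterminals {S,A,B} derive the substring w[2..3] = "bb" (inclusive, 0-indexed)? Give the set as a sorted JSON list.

CNF form of G:
  S -> A A | T2 T1
  A -> T0 T1 | T1 B
  B -> S T2 | T0 T1 | T1 B | b
  T0 -> a
  T1 -> b
  T2 -> c

CYK table (by increasing span) (cells [i..j] with 2 ≤ i ≤ j ≤ 3 only):
  [2..2]={B,T1}  "b"  orig:{B}
  [3..3]={B,T1}  "b"  orig:{B}
  [2..3]={A,B}  "bb"

Original NTs in T[2,3] deriving "bb": ["A", "B"]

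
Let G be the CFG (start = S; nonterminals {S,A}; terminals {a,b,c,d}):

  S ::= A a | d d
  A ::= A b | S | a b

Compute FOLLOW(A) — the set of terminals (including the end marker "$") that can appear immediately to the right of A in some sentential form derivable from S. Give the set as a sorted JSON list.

Compute FIRST by fixpoint:
iter 1:
  A via A→a b: +{a}
  S via S→A a: +{a}
  S via S→d d: +{d}
  FIRST(S)={a,d}  FIRST(A)={a}
iter 2:
  A via A→S: +{d}
  FIRST(S)={a,d}  FIRST(A)={a,d}
iter 3: done
  FIRST(S)={a,d}  FIRST(A)={a,d}

FOLLOW sets:
seed FOLLOW(S) with $
[1]
  A→A b: FOLLOW(A) ⊇ FIRST(b) = {b}; new: +{b}
  A→S: FOLLOW(S) ⊇ FOLLOW(A) ⊇ {b}; new: +{b}
  S→A a: FOLLOW(A) ⊇ FIRST(a) = {a}; new: +{a}
  FOLLOW[S]={$,b}  FOLLOW[A]={a,b}
[2]
  A→S: FOLLOW(S) ⊇ FOLLOW(A) ⊇ {a,b}; new: +{a}
  FOLLOW[S]={$,a,b}  FOLLOW[A]={a,b}
[3] — fixpoint
  FOLLOW[S]={$,a,b}  FOLLOW[A]={a,b}

FOLLOW(A) = ["a", "b"]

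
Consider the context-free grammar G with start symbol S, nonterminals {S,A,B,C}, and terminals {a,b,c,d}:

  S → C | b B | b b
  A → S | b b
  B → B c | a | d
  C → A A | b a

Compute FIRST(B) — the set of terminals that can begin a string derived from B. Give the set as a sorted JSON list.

FIRST sets, iterate to fixpoint:
round 1:
  A via A→b b: +{b}
  B via B→a: +{a}
  B via B→d: +{d}
  C via C→A A: +{b}
  S via S→C: +{b}
  FIRST(S)={b}  FIRST(A)={b}  FIRST(B)={a,d}  FIRST(C)={b}
round 2: (no change)
  FIRST(S)={b}  FIRST(A)={b}  FIRST(B)={a,d}  FIRST(C)={b}

FIRST(B) = ["a", "d"]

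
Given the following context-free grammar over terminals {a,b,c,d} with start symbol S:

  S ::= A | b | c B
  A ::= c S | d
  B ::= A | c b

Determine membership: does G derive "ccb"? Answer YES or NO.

Convert to CNF:
  S -> T0 B | T0 S | b | d
  A -> T0 S | d
  B -> T0 S | T0 T1 | d
  T0 -> c
  T1 -> b

CYK table (by increasing span):
  T[0,0] 'c' = {T0}  orig:{}
  T[1,1] 'c' = {T0}  orig:{}
  T[2,2] 'b' = {S,T1}  orig:{S}
  T[0,1] 'cc' = ∅
  T[1,2] 'cb' = {A,B,S}
  T[0,2] 'ccb' = {A,B,S}

S ∈ T[0,2] ⇒ YES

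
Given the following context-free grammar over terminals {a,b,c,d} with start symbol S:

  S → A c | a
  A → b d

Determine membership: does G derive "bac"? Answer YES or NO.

CNF form of G:
  S -> A T2 | a
  A -> T0 T1
  T0 -> b
  T1 -> d
  T2 -> c

Fill CYK table bottom-up:
  [0..0]={T0}  "b"  orig:{}
  [1..1]={S}  "a"
  [2..2]={T2}  "c"  orig:{}
  [0..1]=∅  "ba"
  [1..2]=∅  "ac"
  [0..2]=∅  "bac"

S ∉ T[0,2] ⇒ NO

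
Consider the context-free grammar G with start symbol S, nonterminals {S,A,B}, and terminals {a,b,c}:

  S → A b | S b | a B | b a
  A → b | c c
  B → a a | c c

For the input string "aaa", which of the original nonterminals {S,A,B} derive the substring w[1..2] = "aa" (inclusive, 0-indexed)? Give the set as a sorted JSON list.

CNF form of G:
  S -> A T2 | S T2 | T1 B | T2 T1
  A -> T0 T0 | b
  B -> T0 T0 | T1 T1
  T0 -> c
  T1 -> a
  T2 -> b

CYK fill — only the sub-triangle for w[1..2]:
  cell(1,1) a: {T1}  orig:{}
  cell(2,2) a: {T1}  orig:{}
  cell(1,2) aa: {B}

Original NTs in T[1,2] deriving "aa": ["B"]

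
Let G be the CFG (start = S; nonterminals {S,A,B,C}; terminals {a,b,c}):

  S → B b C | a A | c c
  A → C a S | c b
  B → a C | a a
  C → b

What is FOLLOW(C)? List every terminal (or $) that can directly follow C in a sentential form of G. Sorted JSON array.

FIRST sets, iterate to fixpoint:
round 1:
  A via A→c b: +{c}
  B via B→a C: +{a}
  C via C→b: +{b}
  S via S→B b C: +{a}
  S via S→c c: +{c}
  FIRST(S)={a,c}  FIRST(A)={c}  FIRST(B)={a}  FIRST(C)={b}
round 2:
  A via A→C a S: +{b}
  FIRST(S)={a,c}  FIRST(A)={b,c}  FIRST(B)={a}  FIRST(C)={b}
round 3: done
  FIRST(S)={a,c}  FIRST(A)={b,c}  FIRST(B)={a}  FIRST(C)={b}

FOLLOW sets:
FOLLOW(S) := {$}
round 1:
  A→C a S: FOLLOW(C) ⊇ FIRST(a) = {a}; new: +{a}
  S→B b C: FOLLOW(B) ⊇ FIRST(b) = {b}; new: +{b}
  S→B b C: FOLLOW(C) ⊇ FOLLOW(S) ⊇ {$}; new: +{$}
  S→a A: FOLLOW(A) ⊇ FOLLOW(S) ⊇ {$}; new: +{$}
  FOLLOW[S]={$}  FOLLOW[A]={$}  FOLLOW[B]={b}  FOLLOW[C]={$,a}
round 2:
  B→a C: FOLLOW(C) ⊇ FOLLOW(B) ⊇ {b}; new: +{b}
  FOLLOW[S]={$}  FOLLOW[A]={$}  FOLLOW[B]={b}  FOLLOW[C]={$,a,b}
round 3: done
  FOLLOW[S]={$}  FOLLOW[A]={$}  FOLLOW[B]={b}  FOLLOW[C]={$,a,b}

FOLLOW(C) = ["$", "a", "b"]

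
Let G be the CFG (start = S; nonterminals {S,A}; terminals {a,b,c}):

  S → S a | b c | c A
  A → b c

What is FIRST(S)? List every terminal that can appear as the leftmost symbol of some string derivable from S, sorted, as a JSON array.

FIRST sets, iterate to fixpoint:
pass 1:
  A via A→b c: +{b}
  S via S→b c: +{b}
  S via S→c A: +{c}
  S: {b,c}  A: {b}
pass 2: — fixpoint
  S: {b,c}  A: {b}

FIRST(S) = ["b", "c"]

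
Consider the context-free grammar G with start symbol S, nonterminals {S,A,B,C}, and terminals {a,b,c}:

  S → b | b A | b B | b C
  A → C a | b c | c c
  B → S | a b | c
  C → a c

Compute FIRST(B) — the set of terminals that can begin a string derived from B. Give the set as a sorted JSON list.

FIRST iteration:
pass 1:
  A via A→b c: +{b}
  A via A→c c: +{c}
  B via B→a b: +{a}
  B via B→c: +{c}
  C via C→a c: +{a}
  S via S→b: +{b}
  S: {b}  A: {b,c}  B: {a,c}  C: {a}
pass 2:
  A via A→C a: +{a}
  B via B→S: +{b}
  S: {b}  A: {a,b,c}  B: {a,b,c}  C: {a}
pass 3: done
  S: {b}  A: {a,b,c}  B: {a,b,c}  C: {a}

FIRST(B) = ["a", "b", "c"]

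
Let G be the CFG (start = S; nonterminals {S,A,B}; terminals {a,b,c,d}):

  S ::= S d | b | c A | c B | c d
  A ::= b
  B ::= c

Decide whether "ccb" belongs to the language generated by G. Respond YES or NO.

Convert to CNF:
  S -> S T0 | T1 A | T1 B | T1 T0 | b
  A -> b
  B -> c
  T0 -> d
  T1 -> c

CYK table (by increasing span):
  [0..0]={B,T1}  "c"  orig:{B}
  [1..1]={B,T1}  "c"  orig:{B}
  [2..2]={A,S}  "b"
  [0..1]={S}  "cc"
  [1..2]={S}  "cb"
  [0..2]=∅  "ccb"

S ∉ T[0,2] ⇒ NO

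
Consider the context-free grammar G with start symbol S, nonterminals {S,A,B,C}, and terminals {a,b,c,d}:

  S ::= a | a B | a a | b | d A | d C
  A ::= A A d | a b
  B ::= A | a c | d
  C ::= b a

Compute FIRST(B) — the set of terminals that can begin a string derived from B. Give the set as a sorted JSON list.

Compute FIRST by fixpoint:
round 1:
  A via A→a b: +{a}
  B via B→A: +{a}
  B via B→d: +{d}
  C via C→b a: +{b}
  S via S→a: +{a}
  S via S→b: +{b}
  S via S→d A: +{d}
  FIRST(S)={a,b,d}  FIRST(A)={a}  FIRST(B)={a,d}  FIRST(C)={b}
round 2: done
  FIRST(S)={a,b,d}  FIRST(A)={a}  FIRST(B)={a,d}  FIRST(C)={b}

FIRST(B) = ["a", "d"]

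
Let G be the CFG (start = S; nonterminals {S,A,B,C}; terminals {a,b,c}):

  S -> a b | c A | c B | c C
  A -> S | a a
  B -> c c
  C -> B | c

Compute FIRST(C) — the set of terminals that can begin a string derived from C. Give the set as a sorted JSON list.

FIRST sets, iterate to fixpoint:
iter 1:
  A via A→a a: +{a}
  B via B→c c: +{c}
  C via C→B: +{c}
  S via S→a b: +{a}
  S via S→c A: +{c}
  S: {a,c}  A: {a}  B: {c}  C: {c}
iter 2:
  A via A→S: +{c}
  S: {a,c}  A: {a,c}  B: {c}  C: {c}
iter 3: (no change)
  S: {a,c}  A: {a,c}  B: {c}  C: {c}

FIRST(C) = ["c"]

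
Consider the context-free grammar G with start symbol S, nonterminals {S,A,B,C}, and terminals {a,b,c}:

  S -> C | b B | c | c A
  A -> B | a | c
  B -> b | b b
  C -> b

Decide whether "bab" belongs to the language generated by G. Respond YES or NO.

CNF form of G:
  S -> T0 B | T1 A | b | c
  A -> T0 T0 | a | b | c
  B -> T0 T0 | b
  C -> b
  T0 -> b
  T1 -> c

CYK fill:
  T[0,0] 'b' = {A,B,C,S,T0}  orig:{A,B,C,S}
  T[1,1] 'a' = {A}
  T[2,2] 'b' = {A,B,C,S,T0}  orig:{A,B,C,S}
  T[0,1] 'ba' = ∅
  T[1,2] 'ab' = ∅
  T[0,2] 'bab' = ∅

S ∉ T[0,2] ⇒ NO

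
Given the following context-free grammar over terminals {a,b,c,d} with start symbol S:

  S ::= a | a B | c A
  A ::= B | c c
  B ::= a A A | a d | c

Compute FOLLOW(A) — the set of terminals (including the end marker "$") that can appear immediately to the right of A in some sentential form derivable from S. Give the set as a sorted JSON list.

Compute FIRST by fixpoint:
iter 1:
  A via A→c c: +{c}
  B via B→a A A: +{a}
  B via B→c: +{c}
  S via S→a: +{a}
  S via S→c A: +{c}
  FIRST[S]={a,c}  FIRST[A]={c}  FIRST[B]={a,c}
iter 2:
  A via A→B: +{a}
  FIRST[S]={a,c}  FIRST[A]={a,c}  FIRST[B]={a,c}
iter 3: (no change)
  FIRST[S]={a,c}  FIRST[A]={a,c}  FIRST[B]={a,c}

FOLLOW sets:
FOLLOW(S) := {$}
round 1:
  B→a A A: FOLLOW(A) ⊇ FIRST(A) = {a,c}; new: +{a,c}
  S→a B: FOLLOW(B) ⊇ FOLLOW(S) ⊇ {$}; new: +{$}
  S→c A: FOLLOW(A) ⊇ FOLLOW(S) ⊇ {$}; new: +{$}
  S: {$}  A: {$,a,c}  B: {$}
round 2:
  A→B: FOLLOW(B) ⊇ FOLLOW(A) ⊇ {$,a,c}; new: +{a,c}
  S: {$}  A: {$,a,c}  B: {$,a,c}
round 3: (no change)
  S: {$}  A: {$,a,c}  B: {$,a,c}

FOLLOW(A) = ["$", "a", "c"]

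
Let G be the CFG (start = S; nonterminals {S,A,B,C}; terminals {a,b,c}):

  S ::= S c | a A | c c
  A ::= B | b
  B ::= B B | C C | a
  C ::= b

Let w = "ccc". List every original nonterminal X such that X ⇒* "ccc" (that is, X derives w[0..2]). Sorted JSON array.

Convert to CNF:
  S -> S T0 | T0 T0 | T1 A
  A -> B B | C C | a | b
  B -> B B | C C | a
  C -> b
  T0 -> c
  T1 -> a

CYK table (by increasing span) (cells [i..j] with 0 ≤ i ≤ j ≤ 2 only):
  T[0,0] 'c' = {T0}  orig:{}
  T[1,1] 'c' = {T0}  orig:{}
  T[2,2] 'c' = {T0}  orig:{}
  T[0,1] 'cc' = {S}
  T[1,2] 'cc' = {S}
  T[0,2] 'ccc' = {S}

Original NTs in T[0,2] deriving "ccc": ["S"]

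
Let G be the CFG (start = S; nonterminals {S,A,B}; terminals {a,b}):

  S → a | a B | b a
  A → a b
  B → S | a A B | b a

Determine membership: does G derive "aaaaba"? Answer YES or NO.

CNF form of G:
  S -> T0 B | T1 T0 | a
  A -> T0 T1
  B -> T0 B | T0 X2 | T1 T0 | a
  T0 -> a
  T1 -> b
  X2 -> A B

CYK fill:
  cell(0,0) a: {B,S,T0}  orig:{B,S}
  cell(1,1) a: {B,S,T0}  orig:{B,S}
  cell(2,2) a: {B,S,T0}  orig:{B,S}
  cell(3,3) a: {B,S,T0}  orig:{B,S}
  cell(4,4) b: {T1}  orig:{}
  cell(5,5) a: {B,S,T0}  orig:{B,S}
  cell(0,1) aa: {B,S}
  cell(1,2) aa: {B,S}
  cell(2,3) aa: {B,S}
  cell(3,4) ab: {A}
  cell(4,5) ba: {B,S}
  cell(0,2) aaa: {B,S}
  cell(1,3) aaa: {B,S}
  cell(2,4) aab: ∅
  cell(3,5) aba: {B,S,X2}  orig:{B,S}
  cell(0,3) aaaa: {B,S}
  cell(1,4) aaab: ∅
  cell(2,5) aaba: {B,S}
  cell(0,4) aaaab: ∅
  cell(1,5) aaaba: {B,S}
  cell(0,5) aaaaba: {B,S}

S ∈ T[0,5] ⇒ YES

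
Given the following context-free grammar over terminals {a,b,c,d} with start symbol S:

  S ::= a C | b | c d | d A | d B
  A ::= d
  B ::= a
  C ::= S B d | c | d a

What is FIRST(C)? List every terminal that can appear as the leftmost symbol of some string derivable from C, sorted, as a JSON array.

Compute FIRST by fixpoint:
pass 1:
  A via A→d: +{d}
  B via B→a: +{a}
  C via C→c: +{c}
  C via C→d a: +{d}
  S via S→a C: +{a}
  S via S→b: +{b}
  S via S→c d: +{c}
  S via S→d A: +{d}
  FIRST(S)={a,b,c,d}  FIRST(A)={d}  FIRST(B)={a}  FIRST(C)={c,d}
pass 2:
  C via C→S B d: +{a,b}
  FIRST(S)={a,b,c,d}  FIRST(A)={d}  FIRST(B)={a}  FIRST(C)={a,b,c,d}
pass 3: (stable)
  FIRST(S)={a,b,c,d}  FIRST(A)={d}  FIRST(B)={a}  FIRST(C)={a,b,c,d}

FIRST(C) = ["a", "b", "c", "d"]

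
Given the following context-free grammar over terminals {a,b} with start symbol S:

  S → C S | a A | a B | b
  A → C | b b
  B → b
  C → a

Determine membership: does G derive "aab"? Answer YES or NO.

Convert to CNF:
  S -> C S | T1 A | T1 B | b
  A -> T0 T0 | a
  B -> b
  C -> a
  T0 -> b
  T1 -> a

CYK table (by increasing span):
  cell(0,0) a: {A,C,T1}  orig:{A,C}
  cell(1,1) a: {A,C,T1}  orig:{A,C}
  cell(2,2) b: {B,S,T0}  orig:{B,S}
  cell(0,1) aa: {S}
  cell(1,2) ab: {S}
  cell(0,2) aab: {S}

S ∈ T[0,2] ⇒ YES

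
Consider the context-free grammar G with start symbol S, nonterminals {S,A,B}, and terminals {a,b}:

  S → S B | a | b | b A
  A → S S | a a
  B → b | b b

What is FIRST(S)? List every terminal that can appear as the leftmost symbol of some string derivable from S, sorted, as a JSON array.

FIRST sets, iterate to fixpoint:
iter 1:
  A via A→a a: +{a}
  B via B→b: +{b}
  S via S→a: +{a}
  S via S→b: +{b}
  FIRST[S]={a,b}  FIRST[A]={a}  FIRST[B]={b}
iter 2:
  A via A→S S: +{b}
  FIRST[S]={a,b}  FIRST[A]={a,b}  FIRST[B]={b}
iter 3: (no change)
  FIRST[S]={a,b}  FIRST[A]={a,b}  FIRST[B]={b}

FIRST(S) = ["a", "b"]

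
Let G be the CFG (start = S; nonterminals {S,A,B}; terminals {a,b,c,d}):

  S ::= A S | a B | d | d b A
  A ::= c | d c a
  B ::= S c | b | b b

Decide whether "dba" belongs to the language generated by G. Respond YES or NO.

Convert to CNF:
  S -> A S | T0 X5 | T2 B | d
  A -> T0 X4 | c
  B -> S T1 | T3 T3 | b
  T0 -> d
  T1 -> c
  T2 -> a
  T3 -> b
  X4 -> T1 T2
  X5 -> T3 A

Fill CYK table bottom-up:
  cell(0,0) d: {S,T0}  orig:{S}
  cell(1,1) b: {B,T3}  orig:{B}
  cell(2,2) a: {T2}  orig:{}
  cell(0,1) db: ∅
  cell(1,2) ba: ∅
  cell(0,2) dba: ∅

S ∉ T[0,2] ⇒ NO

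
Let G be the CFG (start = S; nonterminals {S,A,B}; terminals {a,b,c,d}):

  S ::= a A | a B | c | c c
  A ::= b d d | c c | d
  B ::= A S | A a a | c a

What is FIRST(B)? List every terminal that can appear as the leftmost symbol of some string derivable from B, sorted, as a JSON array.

Compute FIRST by fixpoint:
iter 1:
  A via A→b d d: +{b}
  A via A→c c: +{c}
  A via A→d: +{d}
  B via B→A S: +{b,c,d}
  S via S→a A: +{a}
  S via S→c: +{c}
  S: {a,c}  A: {b,c,d}  B: {b,c,d}
iter 2: (no change)
  S: {a,c}  A: {b,c,d}  B: {b,c,d}

FIRST(B) = ["b", "c", "d"]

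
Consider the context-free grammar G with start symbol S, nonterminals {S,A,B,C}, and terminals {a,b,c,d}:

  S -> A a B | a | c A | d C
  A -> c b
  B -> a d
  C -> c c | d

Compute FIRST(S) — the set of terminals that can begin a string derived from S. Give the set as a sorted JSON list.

Compute FIRST by fixpoint:
round 1:
  A via A→c b: +{c}
  B via B→a d: +{a}
  C via C→c c: +{c}
  C via C→d: +{d}
  S via S→A a B: +{c}
  S via S→a: +{a}
  S via S→d C: +{d}
  FIRST(S)={a,c,d}  FIRST(A)={c}  FIRST(B)={a}  FIRST(C)={c,d}
round 2: (no change)
  FIRST(S)={a,c,d}  FIRST(A)={c}  FIRST(B)={a}  FIRST(C)={c,d}

FIRST(S) = ["a", "c", "d"]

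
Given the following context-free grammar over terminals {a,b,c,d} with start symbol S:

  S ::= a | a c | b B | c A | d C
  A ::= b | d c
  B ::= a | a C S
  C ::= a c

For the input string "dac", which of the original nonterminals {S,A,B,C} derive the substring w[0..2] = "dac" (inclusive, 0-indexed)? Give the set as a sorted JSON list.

CNF form of G:
  S -> T0 C | T1 A | T2 T1 | T3 B | a
  A -> T0 T1 | b
  B -> T2 X4 | a
  C -> T2 T1
  T0 -> d
  T1 -> c
  T2 -> a
  T3 -> b
  X4 -> C S

CYK table (by increasing span) — only the sub-triangle for w[0..2]:
  T[0,0] 'd' = {T0}  orig:{}
  T[1,1] 'a' = {B,S,T2}  orig:{B,S}
  T[2,2] 'c' = {T1}  orig:{}
  T[0,1] 'da' = ∅
  T[1,2] 'ac' = {C,S}
  T[0,2] 'dac' = {S}

Original NTs in T[0,2] deriving "dac": ["S"]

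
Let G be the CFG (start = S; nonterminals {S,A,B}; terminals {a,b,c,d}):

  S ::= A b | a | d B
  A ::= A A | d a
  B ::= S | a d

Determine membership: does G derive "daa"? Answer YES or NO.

Convert to CNF:
  S -> A T2 | T0 B | a
  A -> A A | T0 T1
  B -> A T2 | T0 B | T1 T0 | a
  T0 -> d
  T1 -> a
  T2 -> b

Fill CYK table bottom-up:
  cell(0,0) d: {T0}  orig:{}
  cell(1,1) a: {B,S,T1}  orig:{B,S}
  cell(2,2) a: {B,S,T1}  orig:{B,S}
  cell(0,1) da: {A,B,S}
  cell(1,2) aa: ∅
  cell(0,2) daa: ∅

S ∉ T[0,2] ⇒ NO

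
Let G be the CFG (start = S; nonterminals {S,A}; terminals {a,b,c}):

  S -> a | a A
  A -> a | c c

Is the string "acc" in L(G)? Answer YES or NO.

CNF form of G:
  S -> T1 A | a
  A -> T0 T0 | a
  T0 -> c
  T1 -> a

CYK fill:
  T[0,0] 'a' = {A,S,T1}  orig:{A,S}
  T[1,1] 'c' = {T0}  orig:{}
  T[2,2] 'c' = {T0}  orig:{}
  T[0,1] 'ac' = ∅
  T[1,2] 'cc' = {A}
  T[0,2] 'acc' = {S}

S ∈ T[0,2] ⇒ YES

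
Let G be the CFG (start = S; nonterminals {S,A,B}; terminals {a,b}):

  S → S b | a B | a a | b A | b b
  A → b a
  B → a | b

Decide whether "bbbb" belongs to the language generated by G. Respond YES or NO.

CNF form of G:
  S -> S T0 | T0 A | T0 T0 | T1 B | T1 T1
  A -> T0 T1
  B -> a | b
  T0 -> b
  T1 -> a

Fill CYK table bottom-up:
  T[0,0] 'b' = {B,T0}  orig:{B}
  T[1,1] 'b' = {B,T0}  orig:{B}
  T[2,2] 'b' = {B,T0}  orig:{B}
  T[3,3] 'b' = {B,T0}  orig:{B}
  T[0,1] 'bb' = {S}
  T[1,2] 'bb' = {S}
  T[2,3] 'bb' = {S}
  T[0,2] 'bbb' = {S}
  T[1,3] 'bbb' = {S}
  T[0,3] 'bbbb' = {S}

S ∈ T[0,3] ⇒ YES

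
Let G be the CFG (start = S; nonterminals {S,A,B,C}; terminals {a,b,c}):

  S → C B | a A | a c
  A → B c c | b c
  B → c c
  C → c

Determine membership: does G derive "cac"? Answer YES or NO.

CNF form of G:
  S -> C B | T2 A | T2 T0
  A -> B X3 | T1 T0
  B -> T0 T0
  C -> c
  T0 -> c
  T1 -> b
  T2 -> a
  X3 -> T0 T0

Fill CYK table bottom-up:
  T[0,0] 'c' = {C,T0}  orig:{C}
  T[1,1] 'a' = {T2}  orig:{}
  T[2,2] 'c' = {C,T0}  orig:{C}
  T[0,1] 'ca' = ∅
  T[1,2] 'ac' = {S}
  T[0,2] 'cac' = ∅

S ∉ T[0,2] ⇒ NO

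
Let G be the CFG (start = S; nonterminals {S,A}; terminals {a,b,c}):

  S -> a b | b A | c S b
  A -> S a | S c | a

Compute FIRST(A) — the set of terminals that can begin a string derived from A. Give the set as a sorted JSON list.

FIRST iteration:
round 1:
  A via A→a: +{a}
  S via S→a b: +{a}
  S via S→b A: +{b}
  S via S→c S b: +{c}
  FIRST[S]={a,b,c}  FIRST[A]={a}
round 2:
  A via A→S a: +{b,c}
  FIRST[S]={a,b,c}  FIRST[A]={a,b,c}
round 3: done
  FIRST[S]={a,b,c}  FIRST[A]={a,b,c}

FIRST(A) = ["a", "b", "c"]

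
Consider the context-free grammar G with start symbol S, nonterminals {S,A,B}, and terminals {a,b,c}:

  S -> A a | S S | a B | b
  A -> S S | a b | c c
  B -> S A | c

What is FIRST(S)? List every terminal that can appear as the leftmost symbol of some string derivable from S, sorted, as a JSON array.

FIRST iteration:
[1]
  A via A→a b: +{a}
  A via A→c c: +{c}
  B via B→c: +{c}
  S via S→A a: +{a,c}
  S via S→b: +{b}
  FIRST(S)={a,b,c}  FIRST(A)={a,c}  FIRST(B)={c}
[2]
  A via A→S S: +{b}
  B via B→S A: +{a,b}
  FIRST(S)={a,b,c}  FIRST(A)={a,b,c}  FIRST(B)={a,b,c}
[3] (no change)
  FIRST(S)={a,b,c}  FIRST(A)={a,b,c}  FIRST(B)={a,b,c}

FIRST(S) = ["a", "b", "c"]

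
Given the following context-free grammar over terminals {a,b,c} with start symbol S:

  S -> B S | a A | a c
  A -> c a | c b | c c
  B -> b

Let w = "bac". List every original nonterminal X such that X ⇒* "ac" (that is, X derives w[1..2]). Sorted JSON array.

CNF form of G:
  S -> B S | T1 A | T1 T0
  A -> T0 T0 | T0 T1 | T0 T2
  B -> b
  T0 -> c
  T1 -> a
  T2 -> b

CYK fill (cells [i..j] with 1 ≤ i ≤ j ≤ 2 only):
  T[1,1] 'a' = {T1}  orig:{}
  T[2,2] 'c' = {T0}  orig:{}
  T[1,2] 'ac' = {S}

Original NTs in T[1,2] deriving "ac": ["S"]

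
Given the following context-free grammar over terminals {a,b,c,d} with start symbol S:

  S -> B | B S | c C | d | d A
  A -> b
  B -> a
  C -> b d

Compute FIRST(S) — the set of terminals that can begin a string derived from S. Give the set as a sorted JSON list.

FIRST sets, iterate to fixpoint:
round 1:
  A via A→b: +{b}
  B via B→a: +{a}
  C via C→b d: +{b}
  S via S→B: +{a}
  S via S→c C: +{c}
  S via S→d: +{d}
  FIRST(S)={a,c,d}  FIRST(A)={b}  FIRST(B)={a}  FIRST(C)={b}
round 2: — fixpoint
  FIRST(S)={a,c,d}  FIRST(A)={b}  FIRST(B)={a}  FIRST(C)={b}

FIRST(S) = ["a", "c", "d"]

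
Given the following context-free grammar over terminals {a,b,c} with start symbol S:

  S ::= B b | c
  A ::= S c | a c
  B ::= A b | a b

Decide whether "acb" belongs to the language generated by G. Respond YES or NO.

Convert to CNF:
  S -> B T2 | c
  A -> S T0 | T1 T0
  B -> A T2 | T1 T2
  T0 -> c
  T1 -> a
  T2 -> b

CYK fill:
  cell(0,0) a: {T1}  orig:{}
  cell(1,1) c: {S,T0}  orig:{S}
  cell(2,2) b: {T2}  orig:{}
  cell(0,1) ac: {A}
  cell(1,2) cb: ∅
  cell(0,2) acb: {B}

S ∉ T[0,2] ⇒ NO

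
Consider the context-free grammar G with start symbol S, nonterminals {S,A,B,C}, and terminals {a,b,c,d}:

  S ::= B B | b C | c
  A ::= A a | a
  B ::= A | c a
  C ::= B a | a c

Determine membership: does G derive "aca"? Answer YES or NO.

CNF form of G:
  S -> B B | T2 C | c
  A -> A T0 | a
  B -> A T0 | T1 T0 | a
  C -> B T0 | T0 T1
  T0 -> a
  T1 -> c
  T2 -> b

CYK table (by increasing span):
  T[0,0] 'a' = {A,B,T0}  orig:{A,B}
  T[1,1] 'c' = {S,T1}  orig:{S}
  T[2,2] 'a' = {A,B,T0}  orig:{A,B}
  T[0,1] 'ac' = {C}
  T[1,2] 'ca' = {B}
  T[0,2] 'aca' = {S}

S ∈ T[0,2] ⇒ YES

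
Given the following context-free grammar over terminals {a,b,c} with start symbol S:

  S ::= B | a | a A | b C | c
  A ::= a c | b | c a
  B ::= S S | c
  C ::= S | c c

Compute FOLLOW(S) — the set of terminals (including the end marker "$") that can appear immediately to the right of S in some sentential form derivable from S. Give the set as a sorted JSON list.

FIRST sets, iterate to fixpoint:
round 1:
  A via A→a c: +{a}
  A via A→b: +{b}
  A via A→c a: +{c}
  B via B→c: +{c}
  C via C→c c: +{c}
  S via S→B: +{c}
  S via S→a: +{a}
  S via S→b C: +{b}
  S: {a,b,c}  A: {a,b,c}  B: {c}  C: {c}
round 2:
  B via B→S S: +{a,b}
  C via C→S: +{a,b}
  S: {a,b,c}  A: {a,b,c}  B: {a,b,c}  C: {a,b,c}
round 3: (stable)
  S: {a,b,c}  A: {a,b,c}  B: {a,b,c}  C: {a,b,c}

FOLLOW iteration:
seed FOLLOW(S) with $
round 1:
  B→S S: FOLLOW(S) ⊇ FIRST(S) = {a,b,c}; new: +{a,b,c}
  S→B: FOLLOW(B) ⊇ FOLLOW(S) ⊇ {$,a,b,c}; new: +{$,a,b,c}
  S→a A: FOLLOW(A) ⊇ FOLLOW(S) ⊇ {$,a,b,c}; new: +{$,a,b,c}
  S→b C: FOLLOW(C) ⊇ FOLLOW(S) ⊇ {$,a,b,c}; new: +{$,a,b,c}
  FOLLOW[S]={$,a,b,c}  FOLLOW[A]={$,a,b,c}  FOLLOW[B]={$,a,b,c}  FOLLOW[C]={$,a,b,c}
round 2: done
  FOLLOW[S]={$,a,b,c}  FOLLOW[A]={$,a,b,c}  FOLLOW[B]={$,a,b,c}  FOLLOW[C]={$,a,b,c}

FOLLOW(S) = ["$", "a", "b", "c"]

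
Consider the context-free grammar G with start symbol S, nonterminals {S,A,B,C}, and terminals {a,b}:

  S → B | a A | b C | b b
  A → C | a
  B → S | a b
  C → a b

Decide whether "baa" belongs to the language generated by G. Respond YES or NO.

Convert to CNF:
  S -> T0 A | T0 T1 | T1 C | T1 T1
  A -> T0 T1 | a
  B -> T0 A | T0 T1 | T1 C | T1 T1
  C -> T0 T1
  T0 -> a
  T1 -> b

CYK table (by increasing span):
  T[0,0] 'b' = {T1}  orig:{}
  T[1,1] 'a' = {A,T0}  orig:{A}
  T[2,2] 'a' = {A,T0}  orig:{A}
  T[0,1] 'ba' = ∅
  T[1,2] 'aa' = {B,S}
  T[0,2] 'baa' = ∅

S ∉ T[0,2] ⇒ NO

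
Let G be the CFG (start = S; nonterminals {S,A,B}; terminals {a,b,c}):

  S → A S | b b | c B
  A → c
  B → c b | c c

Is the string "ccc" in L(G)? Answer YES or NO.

Convert to CNF:
  S -> A S | T0 B | T1 T1
  A -> c
  B -> T0 T0 | T0 T1
  T0 -> c
  T1 -> b

Fill CYK table bottom-up:
  [0..0]={A,T0}  "c"  orig:{A}
  [1..1]={A,T0}  "c"  orig:{A}
  [2..2]={A,T0}  "c"  orig:{A}
  [0..1]={B}  "cc"
  [1..2]={B}  "cc"
  [0..2]={S}  "ccc"

S ∈ T[0,2] ⇒ YES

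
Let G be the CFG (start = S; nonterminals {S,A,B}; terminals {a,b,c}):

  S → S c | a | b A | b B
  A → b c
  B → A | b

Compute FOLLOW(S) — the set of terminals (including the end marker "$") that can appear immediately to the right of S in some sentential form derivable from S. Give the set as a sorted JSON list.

Compute FIRST by fixpoint:
iter 1:
  A via A→b c: +{b}
  B via B→A: +{b}
  S via S→a: +{a}
  S via S→b A: +{b}
  FIRST(S)={a,b}  FIRST(A)={b}  FIRST(B)={b}
iter 2: (stable)
  FIRST(S)={a,b}  FIRST(A)={b}  FIRST(B)={b}

FOLLOW iteration:
seed FOLLOW(S) with $
[1]
  S→S c: FOLLOW(S) ⊇ FIRST(c) = {c}; new: +{c}
  S→b A: FOLLOW(A) ⊇ FOLLOW(S) ⊇ {$,c}; new: +{$,c}
  S→b B: FOLLOW(B) ⊇ FOLLOW(S) ⊇ {$,c}; new: +{$,c}
  FOLLOW[S]={$,c}  FOLLOW[A]={$,c}  FOLLOW[B]={$,c}
[2] (stable)
  FOLLOW[S]={$,c}  FOLLOW[A]={$,c}  FOLLOW[B]={$,c}

FOLLOW(S) = ["$", "c"]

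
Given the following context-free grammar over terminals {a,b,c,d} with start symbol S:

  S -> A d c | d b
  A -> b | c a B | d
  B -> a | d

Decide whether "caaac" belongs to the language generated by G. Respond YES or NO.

Convert to CNF:
  S -> A X5 | T2 T3
  A -> T0 X4 | b | d
  B -> a | d
  T0 -> c
  T1 -> a
  T2 -> d
  T3 -> b
  X4 -> T1 B
  X5 -> T2 T0

Fill CYK table bottom-up:
  [0..0]={T0}  "c"  orig:{}
  [1..1]={B,T1}  "a"  orig:{B}
  [2..2]={B,T1}  "a"  orig:{B}
  [3..3]={B,T1}  "a"  orig:{B}
  [4..4]={T0}  "c"  orig:{}
  [0..1]=∅  "ca"
  [1..2]={X4}  "aa"  orig:{}
  [2..3]={X4}  "aa"  orig:{}
  [3..4]=∅  "ac"
  [0..2]={A}  "caa"
  [1..3]=∅  "aaa"
  [2..4]=∅  "aac"
  [0..3]=∅  "caaa"
  [1..4]=∅  "aaac"
  [0..4]=∅  "caaac"

S ∉ T[0,4] ⇒ NO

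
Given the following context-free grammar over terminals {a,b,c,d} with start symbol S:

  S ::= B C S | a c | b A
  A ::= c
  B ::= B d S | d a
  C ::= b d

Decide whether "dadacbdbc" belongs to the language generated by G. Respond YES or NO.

Convert to CNF:
  S -> B X5 | T1 T3 | T2 A
  A -> c
  B -> B X4 | T0 T1
  C -> T2 T0
  T0 -> d
  T1 -> a
  T2 -> b
  T3 -> c
  X4 -> T0 S
  X5 -> C S

Fill CYK table bottom-up:
  T[0,0] 'd' = {T0}  orig:{}
  T[1,1] 'a' = {T1}  orig:{}
  T[2,2] 'd' = {T0}  orig:{}
  T[3,3] 'a' = {T1}  orig:{}
  T[4,4] 'c' = {A,T3}  orig:{A}
  T[5,5] 'b' = {T2}  orig:{}
  T[6,6] 'd' = {T0}  orig:{}
  T[7,7] 'b' = {T2}  orig:{}
  T[8,8] 'c' = {A,T3}  orig:{A}
  T[0,1] 'da' = {B}
  T[1,2] 'ad' = ∅
  T[2,3] 'da' = {B}
  T[3,4] 'ac' = {S}
  T[4,5] 'cb' = ∅
  T[5,6] 'bd' = {C}
  T[6,7] 'db' = ∅
  T[7,8] 'bc' = {S}
  T[0,2] 'dad' = ∅
  T[1,3] 'ada' = ∅
  T[2,4] 'dac' = {X4}  orig:{}
  T[3,5] 'acb' = ∅
  T[4,6] 'cbd' = ∅
  T[5,7] 'bdb' = ∅
  T[6,8] 'dbc' = {X4}  orig:{}
  T[0,3] 'dada' = ∅
  T[1,4] 'adac' = ∅
  T[2,5] 'dacb' = ∅
  T[3,6] 'acbd' = ∅
  T[4,7] 'cbdb' = ∅
  T[5,8] 'bdbc' = {X5}  orig:{}
  T[0,4] 'dadac' = {B}
  T[1,5] 'adacb' = ∅
  T[2,6] 'dacbd' = ∅
  T[3,7] 'acbdb' = ∅
  T[4,8] 'cbdbc' = ∅
  T[0,5] 'dadacb' = ∅
  T[1,6] 'adacbd' = ∅
  T[2,7] 'dacbdb' = ∅
  T[3,8] 'acbdbc' = ∅
  T[0,6] 'dadacbd' = ∅
  T[1,7] 'adacbdb' = ∅
  T[2,8] 'dacbdbc' = ∅
  T[0,7] 'dadacbdb' = ∅
  T[1,8] 'adacbdbc' = ∅
  T[0,8] 'dadacbdbc' = {S}

S ∈ T[0,8] ⇒ YES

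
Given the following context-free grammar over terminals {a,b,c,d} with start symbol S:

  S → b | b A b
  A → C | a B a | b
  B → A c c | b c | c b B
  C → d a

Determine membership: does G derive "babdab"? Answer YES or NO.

CNF form of G:
  S -> T3 X7 | b
  A -> T0 X4 | T1 T0 | b
  B -> A X5 | T2 X6 | T3 T2
  C -> T1 T0
  T0 -> a
  T1 -> d
  T2 -> c
  T3 -> b
  X4 -> B T0
  X5 -> T2 T2
  X6 -> T3 B
  X7 -> A T3

CYK fill:
  cell(0,0) b: {A,S,T3}  orig:{A,S}
  cell(1,1) a: {T0}  orig:{}
  cell(2,2) b: {A,S,T3}  orig:{A,S}
  cell(3,3) d: {T1}  orig:{}
  cell(4,4) a: {T0}  orig:{}
  cell(5,5) b: {A,S,T3}  orig:{A,S}
  cell(0,1) ba: ∅
  cell(1,2) ab: ∅
  cell(2,3) bd: ∅
  cell(3,4) da: {A,C}
  cell(4,5) ab: ∅
  cell(0,2) bab: ∅
  cell(1,3) abd: ∅
  cell(2,4) bda: ∅
  cell(3,5) dab: {X7}  orig:{}
  cell(0,3) babd: ∅
  cell(1,4) abda: ∅
  cell(2,5) bdab: {S}
  cell(0,4) babda: ∅
  cell(1,5) abdab: ∅
  cell(0,5) babdab: ∅

S ∉ T[0,5] ⇒ NO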